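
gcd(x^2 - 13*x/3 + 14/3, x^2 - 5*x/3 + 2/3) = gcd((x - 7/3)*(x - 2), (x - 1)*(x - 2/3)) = 1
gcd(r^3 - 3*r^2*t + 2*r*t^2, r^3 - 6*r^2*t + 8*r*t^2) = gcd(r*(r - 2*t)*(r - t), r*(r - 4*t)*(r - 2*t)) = r^2 - 2*r*t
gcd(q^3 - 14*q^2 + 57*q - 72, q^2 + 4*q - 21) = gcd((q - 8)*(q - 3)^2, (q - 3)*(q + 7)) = q - 3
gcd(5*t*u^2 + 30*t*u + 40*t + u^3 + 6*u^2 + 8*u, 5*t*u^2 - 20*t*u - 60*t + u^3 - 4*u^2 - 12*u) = 5*t*u + 10*t + u^2 + 2*u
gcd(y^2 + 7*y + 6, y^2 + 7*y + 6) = y^2 + 7*y + 6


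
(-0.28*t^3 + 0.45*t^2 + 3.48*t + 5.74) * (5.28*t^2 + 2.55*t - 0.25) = -1.4784*t^5 + 1.662*t^4 + 19.5919*t^3 + 39.0687*t^2 + 13.767*t - 1.435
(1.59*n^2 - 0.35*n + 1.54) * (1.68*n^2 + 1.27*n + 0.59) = 2.6712*n^4 + 1.4313*n^3 + 3.0808*n^2 + 1.7493*n + 0.9086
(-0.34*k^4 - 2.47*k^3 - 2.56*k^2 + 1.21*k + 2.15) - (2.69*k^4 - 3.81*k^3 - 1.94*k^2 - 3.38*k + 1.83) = -3.03*k^4 + 1.34*k^3 - 0.62*k^2 + 4.59*k + 0.32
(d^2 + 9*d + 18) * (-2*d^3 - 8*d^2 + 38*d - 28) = -2*d^5 - 26*d^4 - 70*d^3 + 170*d^2 + 432*d - 504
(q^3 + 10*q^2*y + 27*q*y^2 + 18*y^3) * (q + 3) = q^4 + 10*q^3*y + 3*q^3 + 27*q^2*y^2 + 30*q^2*y + 18*q*y^3 + 81*q*y^2 + 54*y^3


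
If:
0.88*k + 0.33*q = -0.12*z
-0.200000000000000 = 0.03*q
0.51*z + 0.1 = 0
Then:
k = 2.53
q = -6.67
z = -0.20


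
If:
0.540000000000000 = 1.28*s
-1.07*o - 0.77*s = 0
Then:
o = -0.30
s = 0.42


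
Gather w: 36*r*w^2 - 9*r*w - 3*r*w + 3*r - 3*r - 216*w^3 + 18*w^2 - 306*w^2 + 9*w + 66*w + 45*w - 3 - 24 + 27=-216*w^3 + w^2*(36*r - 288) + w*(120 - 12*r)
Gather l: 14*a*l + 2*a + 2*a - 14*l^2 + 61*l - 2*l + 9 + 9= 4*a - 14*l^2 + l*(14*a + 59) + 18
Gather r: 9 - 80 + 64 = -7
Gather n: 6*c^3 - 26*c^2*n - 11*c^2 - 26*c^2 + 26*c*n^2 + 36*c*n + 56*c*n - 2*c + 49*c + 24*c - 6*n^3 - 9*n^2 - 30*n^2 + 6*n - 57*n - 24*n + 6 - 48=6*c^3 - 37*c^2 + 71*c - 6*n^3 + n^2*(26*c - 39) + n*(-26*c^2 + 92*c - 75) - 42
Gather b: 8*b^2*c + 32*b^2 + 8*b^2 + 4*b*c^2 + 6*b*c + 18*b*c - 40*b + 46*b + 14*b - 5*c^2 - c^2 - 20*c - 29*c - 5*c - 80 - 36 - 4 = b^2*(8*c + 40) + b*(4*c^2 + 24*c + 20) - 6*c^2 - 54*c - 120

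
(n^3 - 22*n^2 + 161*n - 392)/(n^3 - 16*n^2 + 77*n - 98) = (n - 8)/(n - 2)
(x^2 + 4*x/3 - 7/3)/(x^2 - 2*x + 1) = (x + 7/3)/(x - 1)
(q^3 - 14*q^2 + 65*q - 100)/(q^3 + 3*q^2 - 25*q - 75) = (q^2 - 9*q + 20)/(q^2 + 8*q + 15)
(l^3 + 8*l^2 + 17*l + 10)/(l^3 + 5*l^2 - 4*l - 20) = (l + 1)/(l - 2)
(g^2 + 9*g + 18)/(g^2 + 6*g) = (g + 3)/g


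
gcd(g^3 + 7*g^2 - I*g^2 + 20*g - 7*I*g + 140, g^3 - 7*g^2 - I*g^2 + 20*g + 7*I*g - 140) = g^2 - I*g + 20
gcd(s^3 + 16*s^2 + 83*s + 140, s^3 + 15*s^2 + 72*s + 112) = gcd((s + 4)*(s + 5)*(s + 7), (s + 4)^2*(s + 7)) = s^2 + 11*s + 28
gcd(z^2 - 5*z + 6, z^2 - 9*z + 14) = z - 2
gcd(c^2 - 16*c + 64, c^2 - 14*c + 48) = c - 8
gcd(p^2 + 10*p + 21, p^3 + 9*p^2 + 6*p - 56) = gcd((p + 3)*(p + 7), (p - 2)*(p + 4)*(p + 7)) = p + 7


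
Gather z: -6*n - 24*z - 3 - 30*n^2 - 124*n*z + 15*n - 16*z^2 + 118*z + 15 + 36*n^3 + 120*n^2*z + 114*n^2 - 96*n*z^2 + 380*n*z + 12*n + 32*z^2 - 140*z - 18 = 36*n^3 + 84*n^2 + 21*n + z^2*(16 - 96*n) + z*(120*n^2 + 256*n - 46) - 6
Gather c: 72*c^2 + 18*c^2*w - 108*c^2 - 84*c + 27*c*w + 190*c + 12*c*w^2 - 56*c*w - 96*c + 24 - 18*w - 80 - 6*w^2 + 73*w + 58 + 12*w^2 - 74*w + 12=c^2*(18*w - 36) + c*(12*w^2 - 29*w + 10) + 6*w^2 - 19*w + 14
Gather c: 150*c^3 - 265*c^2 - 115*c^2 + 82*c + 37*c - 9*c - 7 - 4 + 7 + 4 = 150*c^3 - 380*c^2 + 110*c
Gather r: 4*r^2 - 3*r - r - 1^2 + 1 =4*r^2 - 4*r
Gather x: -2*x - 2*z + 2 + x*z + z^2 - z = x*(z - 2) + z^2 - 3*z + 2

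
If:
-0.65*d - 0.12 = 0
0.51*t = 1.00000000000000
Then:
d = -0.18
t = 1.96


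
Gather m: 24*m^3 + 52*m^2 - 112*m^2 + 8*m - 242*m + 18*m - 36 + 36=24*m^3 - 60*m^2 - 216*m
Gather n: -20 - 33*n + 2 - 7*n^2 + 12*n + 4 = -7*n^2 - 21*n - 14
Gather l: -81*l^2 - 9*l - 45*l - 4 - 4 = -81*l^2 - 54*l - 8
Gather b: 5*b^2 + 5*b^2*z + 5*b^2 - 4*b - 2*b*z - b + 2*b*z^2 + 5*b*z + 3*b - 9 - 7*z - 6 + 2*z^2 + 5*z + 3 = b^2*(5*z + 10) + b*(2*z^2 + 3*z - 2) + 2*z^2 - 2*z - 12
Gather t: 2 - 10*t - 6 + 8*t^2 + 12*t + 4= 8*t^2 + 2*t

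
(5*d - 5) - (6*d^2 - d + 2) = -6*d^2 + 6*d - 7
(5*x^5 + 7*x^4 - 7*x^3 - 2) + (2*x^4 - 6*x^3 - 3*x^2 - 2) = 5*x^5 + 9*x^4 - 13*x^3 - 3*x^2 - 4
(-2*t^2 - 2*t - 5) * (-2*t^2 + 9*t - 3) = 4*t^4 - 14*t^3 - 2*t^2 - 39*t + 15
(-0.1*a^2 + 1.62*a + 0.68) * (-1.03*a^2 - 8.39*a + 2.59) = 0.103*a^4 - 0.8296*a^3 - 14.5512*a^2 - 1.5094*a + 1.7612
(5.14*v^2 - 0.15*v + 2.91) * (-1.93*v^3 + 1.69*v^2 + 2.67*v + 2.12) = -9.9202*v^5 + 8.9761*v^4 + 7.854*v^3 + 15.4142*v^2 + 7.4517*v + 6.1692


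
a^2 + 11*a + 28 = (a + 4)*(a + 7)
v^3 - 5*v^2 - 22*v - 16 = (v - 8)*(v + 1)*(v + 2)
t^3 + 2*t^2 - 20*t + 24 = (t - 2)^2*(t + 6)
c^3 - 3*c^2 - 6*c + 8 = (c - 4)*(c - 1)*(c + 2)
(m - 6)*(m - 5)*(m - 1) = m^3 - 12*m^2 + 41*m - 30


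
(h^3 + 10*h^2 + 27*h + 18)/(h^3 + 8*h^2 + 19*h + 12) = (h + 6)/(h + 4)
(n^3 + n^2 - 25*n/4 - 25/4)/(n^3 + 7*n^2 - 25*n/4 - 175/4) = (n + 1)/(n + 7)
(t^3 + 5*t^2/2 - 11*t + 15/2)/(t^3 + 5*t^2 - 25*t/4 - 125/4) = 2*(2*t^2 - 5*t + 3)/(4*t^2 - 25)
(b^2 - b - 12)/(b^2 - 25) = (b^2 - b - 12)/(b^2 - 25)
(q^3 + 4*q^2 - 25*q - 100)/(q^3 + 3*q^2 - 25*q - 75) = (q + 4)/(q + 3)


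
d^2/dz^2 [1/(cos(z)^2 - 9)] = 2*(-2*sin(z)^4 + 19*sin(z)^2 - 8)/(cos(z)^2 - 9)^3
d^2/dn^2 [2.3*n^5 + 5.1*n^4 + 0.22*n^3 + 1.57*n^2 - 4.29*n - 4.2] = 46.0*n^3 + 61.2*n^2 + 1.32*n + 3.14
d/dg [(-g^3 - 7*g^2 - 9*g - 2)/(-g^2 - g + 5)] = (g^4 + 2*g^3 - 17*g^2 - 74*g - 47)/(g^4 + 2*g^3 - 9*g^2 - 10*g + 25)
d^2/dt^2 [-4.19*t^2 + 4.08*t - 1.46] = -8.38000000000000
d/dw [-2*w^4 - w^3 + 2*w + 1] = -8*w^3 - 3*w^2 + 2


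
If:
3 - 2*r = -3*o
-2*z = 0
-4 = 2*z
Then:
No Solution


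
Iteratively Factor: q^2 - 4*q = (q)*(q - 4)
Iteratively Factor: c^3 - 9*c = (c + 3)*(c^2 - 3*c) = c*(c + 3)*(c - 3)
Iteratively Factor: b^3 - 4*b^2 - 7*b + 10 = (b - 5)*(b^2 + b - 2) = (b - 5)*(b + 2)*(b - 1)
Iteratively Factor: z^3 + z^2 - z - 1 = (z + 1)*(z^2 - 1) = (z - 1)*(z + 1)*(z + 1)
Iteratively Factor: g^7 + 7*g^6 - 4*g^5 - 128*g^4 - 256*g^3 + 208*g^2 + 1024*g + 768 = (g + 2)*(g^6 + 5*g^5 - 14*g^4 - 100*g^3 - 56*g^2 + 320*g + 384) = (g + 2)^2*(g^5 + 3*g^4 - 20*g^3 - 60*g^2 + 64*g + 192) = (g - 2)*(g + 2)^2*(g^4 + 5*g^3 - 10*g^2 - 80*g - 96) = (g - 2)*(g + 2)^3*(g^3 + 3*g^2 - 16*g - 48) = (g - 2)*(g + 2)^3*(g + 3)*(g^2 - 16) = (g - 2)*(g + 2)^3*(g + 3)*(g + 4)*(g - 4)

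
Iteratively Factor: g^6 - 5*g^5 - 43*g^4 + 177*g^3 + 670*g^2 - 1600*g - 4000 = (g + 2)*(g^5 - 7*g^4 - 29*g^3 + 235*g^2 + 200*g - 2000) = (g + 2)*(g + 4)*(g^4 - 11*g^3 + 15*g^2 + 175*g - 500) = (g - 5)*(g + 2)*(g + 4)*(g^3 - 6*g^2 - 15*g + 100) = (g - 5)^2*(g + 2)*(g + 4)*(g^2 - g - 20) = (g - 5)^3*(g + 2)*(g + 4)*(g + 4)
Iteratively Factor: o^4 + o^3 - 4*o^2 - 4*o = (o)*(o^3 + o^2 - 4*o - 4) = o*(o + 2)*(o^2 - o - 2) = o*(o - 2)*(o + 2)*(o + 1)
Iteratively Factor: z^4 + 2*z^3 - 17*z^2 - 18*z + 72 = (z + 3)*(z^3 - z^2 - 14*z + 24) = (z + 3)*(z + 4)*(z^2 - 5*z + 6) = (z - 3)*(z + 3)*(z + 4)*(z - 2)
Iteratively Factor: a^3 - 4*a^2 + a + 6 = (a + 1)*(a^2 - 5*a + 6) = (a - 2)*(a + 1)*(a - 3)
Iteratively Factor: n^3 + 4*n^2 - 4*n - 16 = (n - 2)*(n^2 + 6*n + 8) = (n - 2)*(n + 4)*(n + 2)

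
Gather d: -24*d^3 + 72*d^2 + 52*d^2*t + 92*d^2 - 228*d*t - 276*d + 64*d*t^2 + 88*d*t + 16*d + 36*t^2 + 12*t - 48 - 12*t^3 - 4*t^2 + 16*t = -24*d^3 + d^2*(52*t + 164) + d*(64*t^2 - 140*t - 260) - 12*t^3 + 32*t^2 + 28*t - 48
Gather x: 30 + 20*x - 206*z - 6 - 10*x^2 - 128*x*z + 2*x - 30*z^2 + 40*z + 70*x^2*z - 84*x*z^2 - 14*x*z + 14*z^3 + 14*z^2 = x^2*(70*z - 10) + x*(-84*z^2 - 142*z + 22) + 14*z^3 - 16*z^2 - 166*z + 24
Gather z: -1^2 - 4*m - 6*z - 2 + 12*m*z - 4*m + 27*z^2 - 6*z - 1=-8*m + 27*z^2 + z*(12*m - 12) - 4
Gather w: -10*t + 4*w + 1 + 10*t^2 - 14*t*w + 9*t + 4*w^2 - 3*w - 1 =10*t^2 - t + 4*w^2 + w*(1 - 14*t)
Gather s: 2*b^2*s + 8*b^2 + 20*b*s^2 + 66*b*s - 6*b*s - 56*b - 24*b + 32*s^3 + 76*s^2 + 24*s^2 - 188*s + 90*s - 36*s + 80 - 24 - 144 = 8*b^2 - 80*b + 32*s^3 + s^2*(20*b + 100) + s*(2*b^2 + 60*b - 134) - 88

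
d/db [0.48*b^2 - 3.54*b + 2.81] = 0.96*b - 3.54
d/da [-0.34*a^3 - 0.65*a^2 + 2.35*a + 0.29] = -1.02*a^2 - 1.3*a + 2.35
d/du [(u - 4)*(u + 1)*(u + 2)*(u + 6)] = 4*u^3 + 15*u^2 - 32*u - 68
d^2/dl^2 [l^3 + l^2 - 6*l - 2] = 6*l + 2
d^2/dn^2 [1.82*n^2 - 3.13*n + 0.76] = 3.64000000000000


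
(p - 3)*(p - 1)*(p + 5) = p^3 + p^2 - 17*p + 15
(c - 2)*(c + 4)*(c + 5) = c^3 + 7*c^2 + 2*c - 40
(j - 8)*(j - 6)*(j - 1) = j^3 - 15*j^2 + 62*j - 48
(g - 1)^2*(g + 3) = g^3 + g^2 - 5*g + 3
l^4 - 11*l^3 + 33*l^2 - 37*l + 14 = (l - 7)*(l - 2)*(l - 1)^2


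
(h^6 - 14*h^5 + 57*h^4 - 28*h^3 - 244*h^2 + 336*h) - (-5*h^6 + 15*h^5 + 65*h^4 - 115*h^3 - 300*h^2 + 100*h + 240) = 6*h^6 - 29*h^5 - 8*h^4 + 87*h^3 + 56*h^2 + 236*h - 240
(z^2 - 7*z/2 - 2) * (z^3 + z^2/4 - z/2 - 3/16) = z^5 - 13*z^4/4 - 27*z^3/8 + 17*z^2/16 + 53*z/32 + 3/8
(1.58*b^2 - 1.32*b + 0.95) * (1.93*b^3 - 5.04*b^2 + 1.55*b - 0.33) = 3.0494*b^5 - 10.5108*b^4 + 10.9353*b^3 - 7.3554*b^2 + 1.9081*b - 0.3135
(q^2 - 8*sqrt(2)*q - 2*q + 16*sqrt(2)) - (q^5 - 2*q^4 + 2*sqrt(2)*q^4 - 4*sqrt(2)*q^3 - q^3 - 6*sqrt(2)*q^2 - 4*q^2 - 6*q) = -q^5 - 2*sqrt(2)*q^4 + 2*q^4 + q^3 + 4*sqrt(2)*q^3 + 5*q^2 + 6*sqrt(2)*q^2 - 8*sqrt(2)*q + 4*q + 16*sqrt(2)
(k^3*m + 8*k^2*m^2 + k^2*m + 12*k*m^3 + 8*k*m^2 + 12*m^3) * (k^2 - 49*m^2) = k^5*m + 8*k^4*m^2 + k^4*m - 37*k^3*m^3 + 8*k^3*m^2 - 392*k^2*m^4 - 37*k^2*m^3 - 588*k*m^5 - 392*k*m^4 - 588*m^5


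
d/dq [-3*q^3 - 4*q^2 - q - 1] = -9*q^2 - 8*q - 1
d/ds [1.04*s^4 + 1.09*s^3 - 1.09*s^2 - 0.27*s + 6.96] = 4.16*s^3 + 3.27*s^2 - 2.18*s - 0.27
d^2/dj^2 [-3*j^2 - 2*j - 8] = -6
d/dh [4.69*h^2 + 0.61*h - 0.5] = 9.38*h + 0.61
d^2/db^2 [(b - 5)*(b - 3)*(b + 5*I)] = 6*b - 16 + 10*I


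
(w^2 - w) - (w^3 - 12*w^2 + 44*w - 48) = -w^3 + 13*w^2 - 45*w + 48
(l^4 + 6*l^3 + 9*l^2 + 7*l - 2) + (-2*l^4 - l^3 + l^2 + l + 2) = -l^4 + 5*l^3 + 10*l^2 + 8*l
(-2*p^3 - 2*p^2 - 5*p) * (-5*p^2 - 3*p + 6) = 10*p^5 + 16*p^4 + 19*p^3 + 3*p^2 - 30*p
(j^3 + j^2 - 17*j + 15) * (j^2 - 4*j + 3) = j^5 - 3*j^4 - 18*j^3 + 86*j^2 - 111*j + 45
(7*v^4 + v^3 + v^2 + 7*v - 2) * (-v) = -7*v^5 - v^4 - v^3 - 7*v^2 + 2*v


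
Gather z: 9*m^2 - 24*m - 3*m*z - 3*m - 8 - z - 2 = 9*m^2 - 27*m + z*(-3*m - 1) - 10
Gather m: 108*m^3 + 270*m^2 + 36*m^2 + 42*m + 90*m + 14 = 108*m^3 + 306*m^2 + 132*m + 14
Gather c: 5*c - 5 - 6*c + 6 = 1 - c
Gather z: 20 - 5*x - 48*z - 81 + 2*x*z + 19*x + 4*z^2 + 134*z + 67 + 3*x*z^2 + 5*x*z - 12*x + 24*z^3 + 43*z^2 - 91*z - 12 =2*x + 24*z^3 + z^2*(3*x + 47) + z*(7*x - 5) - 6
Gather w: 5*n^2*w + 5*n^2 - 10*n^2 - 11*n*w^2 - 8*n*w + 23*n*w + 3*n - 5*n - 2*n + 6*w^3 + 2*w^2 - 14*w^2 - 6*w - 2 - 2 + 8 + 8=-5*n^2 - 4*n + 6*w^3 + w^2*(-11*n - 12) + w*(5*n^2 + 15*n - 6) + 12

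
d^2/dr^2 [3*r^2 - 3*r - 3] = 6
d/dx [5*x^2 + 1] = 10*x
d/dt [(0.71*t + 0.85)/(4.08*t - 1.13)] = (4.825439 - 17.422824*t)/(4.08*t - 1.13)^3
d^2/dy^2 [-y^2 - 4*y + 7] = -2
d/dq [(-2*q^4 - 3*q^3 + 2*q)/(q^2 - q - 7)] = (-4*q^5 + 3*q^4 + 62*q^3 + 61*q^2 - 14)/(q^4 - 2*q^3 - 13*q^2 + 14*q + 49)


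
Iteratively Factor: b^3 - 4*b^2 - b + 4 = (b - 1)*(b^2 - 3*b - 4) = (b - 4)*(b - 1)*(b + 1)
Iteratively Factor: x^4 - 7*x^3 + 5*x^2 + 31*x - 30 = (x - 1)*(x^3 - 6*x^2 - x + 30) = (x - 1)*(x + 2)*(x^2 - 8*x + 15) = (x - 5)*(x - 1)*(x + 2)*(x - 3)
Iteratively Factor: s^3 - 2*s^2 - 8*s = (s)*(s^2 - 2*s - 8) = s*(s - 4)*(s + 2)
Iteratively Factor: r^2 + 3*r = (r + 3)*(r)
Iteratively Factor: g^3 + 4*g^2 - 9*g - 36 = (g - 3)*(g^2 + 7*g + 12) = (g - 3)*(g + 4)*(g + 3)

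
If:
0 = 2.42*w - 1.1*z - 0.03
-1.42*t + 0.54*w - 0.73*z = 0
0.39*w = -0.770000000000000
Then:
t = 1.50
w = -1.97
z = -4.37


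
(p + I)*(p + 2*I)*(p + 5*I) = p^3 + 8*I*p^2 - 17*p - 10*I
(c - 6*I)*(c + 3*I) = c^2 - 3*I*c + 18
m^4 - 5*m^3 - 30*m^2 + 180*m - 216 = (m - 6)*(m - 3)*(m - 2)*(m + 6)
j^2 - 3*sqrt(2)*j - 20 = (j - 5*sqrt(2))*(j + 2*sqrt(2))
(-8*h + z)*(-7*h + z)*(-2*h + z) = -112*h^3 + 86*h^2*z - 17*h*z^2 + z^3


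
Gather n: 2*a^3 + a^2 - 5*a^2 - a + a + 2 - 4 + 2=2*a^3 - 4*a^2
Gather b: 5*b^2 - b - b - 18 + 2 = 5*b^2 - 2*b - 16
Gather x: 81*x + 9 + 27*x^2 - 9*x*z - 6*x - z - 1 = 27*x^2 + x*(75 - 9*z) - z + 8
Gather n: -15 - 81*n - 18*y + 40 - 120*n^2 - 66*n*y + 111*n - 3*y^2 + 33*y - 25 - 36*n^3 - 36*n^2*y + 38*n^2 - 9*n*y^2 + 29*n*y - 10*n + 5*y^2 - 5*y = -36*n^3 + n^2*(-36*y - 82) + n*(-9*y^2 - 37*y + 20) + 2*y^2 + 10*y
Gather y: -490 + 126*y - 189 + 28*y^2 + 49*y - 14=28*y^2 + 175*y - 693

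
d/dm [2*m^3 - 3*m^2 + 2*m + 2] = 6*m^2 - 6*m + 2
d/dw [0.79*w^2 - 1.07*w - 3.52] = 1.58*w - 1.07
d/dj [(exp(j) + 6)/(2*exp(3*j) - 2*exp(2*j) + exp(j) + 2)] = (-(exp(j) + 6)*(6*exp(2*j) - 4*exp(j) + 1) + 2*exp(3*j) - 2*exp(2*j) + exp(j) + 2)*exp(j)/(2*exp(3*j) - 2*exp(2*j) + exp(j) + 2)^2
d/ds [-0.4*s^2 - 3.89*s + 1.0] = -0.8*s - 3.89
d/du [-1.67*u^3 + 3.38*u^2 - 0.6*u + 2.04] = -5.01*u^2 + 6.76*u - 0.6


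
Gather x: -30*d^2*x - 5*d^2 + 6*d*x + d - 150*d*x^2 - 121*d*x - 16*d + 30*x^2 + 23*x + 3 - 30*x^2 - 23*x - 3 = -5*d^2 - 150*d*x^2 - 15*d + x*(-30*d^2 - 115*d)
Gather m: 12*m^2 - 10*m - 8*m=12*m^2 - 18*m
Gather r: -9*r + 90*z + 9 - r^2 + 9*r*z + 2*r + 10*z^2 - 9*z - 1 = -r^2 + r*(9*z - 7) + 10*z^2 + 81*z + 8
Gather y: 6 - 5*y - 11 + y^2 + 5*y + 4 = y^2 - 1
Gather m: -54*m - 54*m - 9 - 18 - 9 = -108*m - 36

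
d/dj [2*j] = 2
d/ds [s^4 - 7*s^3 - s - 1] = 4*s^3 - 21*s^2 - 1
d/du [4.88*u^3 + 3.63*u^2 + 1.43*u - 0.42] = 14.64*u^2 + 7.26*u + 1.43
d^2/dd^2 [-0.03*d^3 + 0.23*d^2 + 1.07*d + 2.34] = 0.46 - 0.18*d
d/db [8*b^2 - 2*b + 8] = 16*b - 2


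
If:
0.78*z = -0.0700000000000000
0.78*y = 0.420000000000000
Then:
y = 0.54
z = -0.09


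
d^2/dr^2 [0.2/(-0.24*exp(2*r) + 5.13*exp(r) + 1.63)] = ((0.192*exp(r) - 1.026)*(-0.24*exp(2*r) + 5.13*exp(r) + 1.63) + 0.2*(0.48*exp(r) - 5.13)*(0.96*exp(r) - 10.26)*exp(r))*exp(r)/(-0.24*exp(2*r) + 5.13*exp(r) + 1.63)^3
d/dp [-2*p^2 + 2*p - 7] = 2 - 4*p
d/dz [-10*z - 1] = -10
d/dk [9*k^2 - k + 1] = 18*k - 1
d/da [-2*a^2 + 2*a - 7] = 2 - 4*a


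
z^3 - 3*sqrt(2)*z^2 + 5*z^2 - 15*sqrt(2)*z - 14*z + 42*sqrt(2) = (z - 2)*(z + 7)*(z - 3*sqrt(2))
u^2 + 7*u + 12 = (u + 3)*(u + 4)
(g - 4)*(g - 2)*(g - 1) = g^3 - 7*g^2 + 14*g - 8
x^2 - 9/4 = (x - 3/2)*(x + 3/2)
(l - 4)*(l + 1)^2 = l^3 - 2*l^2 - 7*l - 4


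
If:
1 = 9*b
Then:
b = 1/9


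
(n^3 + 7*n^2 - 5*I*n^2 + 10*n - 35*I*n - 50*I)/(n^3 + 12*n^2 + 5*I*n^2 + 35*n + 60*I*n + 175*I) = (n^2 + n*(2 - 5*I) - 10*I)/(n^2 + n*(7 + 5*I) + 35*I)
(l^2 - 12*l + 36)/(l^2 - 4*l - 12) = (l - 6)/(l + 2)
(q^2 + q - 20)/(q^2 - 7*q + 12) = (q + 5)/(q - 3)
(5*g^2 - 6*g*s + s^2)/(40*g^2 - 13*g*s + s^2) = (-g + s)/(-8*g + s)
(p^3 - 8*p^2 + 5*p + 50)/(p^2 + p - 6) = (p^3 - 8*p^2 + 5*p + 50)/(p^2 + p - 6)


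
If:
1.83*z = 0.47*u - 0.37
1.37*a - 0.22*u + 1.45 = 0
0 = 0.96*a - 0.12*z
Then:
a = 0.23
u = 8.04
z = 1.86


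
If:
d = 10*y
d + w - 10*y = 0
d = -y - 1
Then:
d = -10/11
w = 0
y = -1/11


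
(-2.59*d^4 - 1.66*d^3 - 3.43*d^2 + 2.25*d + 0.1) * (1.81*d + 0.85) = -4.6879*d^5 - 5.2061*d^4 - 7.6193*d^3 + 1.157*d^2 + 2.0935*d + 0.085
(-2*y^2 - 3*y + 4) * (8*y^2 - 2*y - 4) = -16*y^4 - 20*y^3 + 46*y^2 + 4*y - 16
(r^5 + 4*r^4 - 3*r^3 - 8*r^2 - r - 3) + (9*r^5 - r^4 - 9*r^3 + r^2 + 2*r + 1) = 10*r^5 + 3*r^4 - 12*r^3 - 7*r^2 + r - 2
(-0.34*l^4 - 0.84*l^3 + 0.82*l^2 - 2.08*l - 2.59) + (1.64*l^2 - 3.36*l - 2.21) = -0.34*l^4 - 0.84*l^3 + 2.46*l^2 - 5.44*l - 4.8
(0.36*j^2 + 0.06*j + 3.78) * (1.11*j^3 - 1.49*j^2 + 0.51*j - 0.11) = 0.3996*j^5 - 0.4698*j^4 + 4.29*j^3 - 5.6412*j^2 + 1.9212*j - 0.4158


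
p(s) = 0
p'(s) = 0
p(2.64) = 0.00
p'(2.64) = 0.00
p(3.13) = 0.00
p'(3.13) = 0.00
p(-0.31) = 0.00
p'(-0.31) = 0.00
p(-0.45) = 0.00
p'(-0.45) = 0.00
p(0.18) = 0.00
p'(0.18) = 0.00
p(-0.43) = 0.00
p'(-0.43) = 0.00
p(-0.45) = 0.00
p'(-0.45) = 0.00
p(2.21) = 0.00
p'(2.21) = 0.00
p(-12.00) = 0.00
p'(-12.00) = 0.00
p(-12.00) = 0.00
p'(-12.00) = 0.00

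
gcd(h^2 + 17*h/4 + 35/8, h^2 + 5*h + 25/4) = h + 5/2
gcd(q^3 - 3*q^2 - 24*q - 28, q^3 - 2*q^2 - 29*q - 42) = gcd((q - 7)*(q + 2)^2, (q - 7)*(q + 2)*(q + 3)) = q^2 - 5*q - 14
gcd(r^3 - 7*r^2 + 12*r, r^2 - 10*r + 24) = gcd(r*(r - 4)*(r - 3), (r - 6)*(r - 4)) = r - 4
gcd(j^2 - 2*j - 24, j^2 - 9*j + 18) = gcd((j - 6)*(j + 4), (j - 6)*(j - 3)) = j - 6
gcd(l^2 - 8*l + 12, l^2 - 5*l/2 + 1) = l - 2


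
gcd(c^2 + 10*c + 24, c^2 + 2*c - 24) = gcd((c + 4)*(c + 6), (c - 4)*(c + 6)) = c + 6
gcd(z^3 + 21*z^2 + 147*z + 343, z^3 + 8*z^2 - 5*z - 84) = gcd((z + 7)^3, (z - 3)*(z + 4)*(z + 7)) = z + 7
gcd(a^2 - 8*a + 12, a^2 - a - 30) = a - 6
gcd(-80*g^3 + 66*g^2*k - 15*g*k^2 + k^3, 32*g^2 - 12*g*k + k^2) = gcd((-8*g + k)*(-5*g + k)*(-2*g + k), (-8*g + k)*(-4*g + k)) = 8*g - k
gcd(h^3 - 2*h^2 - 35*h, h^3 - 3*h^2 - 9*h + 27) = 1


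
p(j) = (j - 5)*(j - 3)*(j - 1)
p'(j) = (j - 5)*(j - 3) + (j - 5)*(j - 1) + (j - 3)*(j - 1) = 3*j^2 - 18*j + 23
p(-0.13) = -18.14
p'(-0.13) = 25.39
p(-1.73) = -86.90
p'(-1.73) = 63.12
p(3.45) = -1.71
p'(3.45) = -3.39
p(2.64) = 1.39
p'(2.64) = -3.61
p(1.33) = 2.02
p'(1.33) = 4.37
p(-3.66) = -268.77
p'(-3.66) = 129.07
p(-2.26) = -124.49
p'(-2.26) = 79.00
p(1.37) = 2.19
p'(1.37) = 3.97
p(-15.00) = -5760.00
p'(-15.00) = 968.00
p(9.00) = 192.00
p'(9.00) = 104.00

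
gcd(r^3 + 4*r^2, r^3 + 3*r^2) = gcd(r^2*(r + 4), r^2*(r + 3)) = r^2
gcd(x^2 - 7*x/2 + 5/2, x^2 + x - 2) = x - 1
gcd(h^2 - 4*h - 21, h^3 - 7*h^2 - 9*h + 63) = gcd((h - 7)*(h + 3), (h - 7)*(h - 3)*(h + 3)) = h^2 - 4*h - 21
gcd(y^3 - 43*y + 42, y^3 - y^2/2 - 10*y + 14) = 1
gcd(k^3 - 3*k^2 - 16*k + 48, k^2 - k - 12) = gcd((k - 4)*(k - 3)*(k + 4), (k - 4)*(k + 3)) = k - 4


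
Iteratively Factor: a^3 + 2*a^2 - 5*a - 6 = (a - 2)*(a^2 + 4*a + 3) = (a - 2)*(a + 3)*(a + 1)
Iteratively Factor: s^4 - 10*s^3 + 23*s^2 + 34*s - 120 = (s + 2)*(s^3 - 12*s^2 + 47*s - 60) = (s - 3)*(s + 2)*(s^2 - 9*s + 20) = (s - 5)*(s - 3)*(s + 2)*(s - 4)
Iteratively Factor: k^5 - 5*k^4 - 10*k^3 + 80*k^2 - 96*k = (k)*(k^4 - 5*k^3 - 10*k^2 + 80*k - 96) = k*(k + 4)*(k^3 - 9*k^2 + 26*k - 24) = k*(k - 4)*(k + 4)*(k^2 - 5*k + 6) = k*(k - 4)*(k - 3)*(k + 4)*(k - 2)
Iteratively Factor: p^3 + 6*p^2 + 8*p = (p + 4)*(p^2 + 2*p) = p*(p + 4)*(p + 2)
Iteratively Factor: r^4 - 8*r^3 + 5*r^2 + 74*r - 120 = (r - 5)*(r^3 - 3*r^2 - 10*r + 24) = (r - 5)*(r + 3)*(r^2 - 6*r + 8) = (r - 5)*(r - 2)*(r + 3)*(r - 4)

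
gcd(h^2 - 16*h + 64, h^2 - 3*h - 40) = h - 8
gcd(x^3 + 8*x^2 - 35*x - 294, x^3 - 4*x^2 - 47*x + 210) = x^2 + x - 42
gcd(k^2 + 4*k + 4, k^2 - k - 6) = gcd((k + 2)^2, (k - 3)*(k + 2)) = k + 2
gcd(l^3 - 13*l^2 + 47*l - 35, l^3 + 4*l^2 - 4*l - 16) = 1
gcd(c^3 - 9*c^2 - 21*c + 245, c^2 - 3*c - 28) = c - 7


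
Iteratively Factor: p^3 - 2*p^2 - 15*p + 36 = (p + 4)*(p^2 - 6*p + 9) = (p - 3)*(p + 4)*(p - 3)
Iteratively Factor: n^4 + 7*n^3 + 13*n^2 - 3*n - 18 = (n + 3)*(n^3 + 4*n^2 + n - 6) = (n + 3)^2*(n^2 + n - 2) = (n - 1)*(n + 3)^2*(n + 2)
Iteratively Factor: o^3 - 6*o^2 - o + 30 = (o - 5)*(o^2 - o - 6) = (o - 5)*(o - 3)*(o + 2)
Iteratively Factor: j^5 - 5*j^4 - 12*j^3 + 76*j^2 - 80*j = (j + 4)*(j^4 - 9*j^3 + 24*j^2 - 20*j) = (j - 2)*(j + 4)*(j^3 - 7*j^2 + 10*j) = (j - 2)^2*(j + 4)*(j^2 - 5*j) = (j - 5)*(j - 2)^2*(j + 4)*(j)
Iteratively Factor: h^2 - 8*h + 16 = (h - 4)*(h - 4)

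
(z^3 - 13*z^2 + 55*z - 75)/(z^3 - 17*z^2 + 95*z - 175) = (z - 3)/(z - 7)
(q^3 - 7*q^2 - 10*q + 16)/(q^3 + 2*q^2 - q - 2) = (q - 8)/(q + 1)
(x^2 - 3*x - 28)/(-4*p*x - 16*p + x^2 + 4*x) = (x - 7)/(-4*p + x)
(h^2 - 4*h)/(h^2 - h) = (h - 4)/(h - 1)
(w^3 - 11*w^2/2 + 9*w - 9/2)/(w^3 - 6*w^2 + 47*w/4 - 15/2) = 2*(w^2 - 4*w + 3)/(2*w^2 - 9*w + 10)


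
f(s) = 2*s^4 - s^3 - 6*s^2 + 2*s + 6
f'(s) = 8*s^3 - 3*s^2 - 12*s + 2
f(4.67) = 733.90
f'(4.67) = 695.31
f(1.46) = 2.11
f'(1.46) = 2.98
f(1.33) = 1.95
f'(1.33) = -0.45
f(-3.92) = 438.45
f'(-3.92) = -478.95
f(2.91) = 79.79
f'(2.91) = 138.81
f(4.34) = 529.48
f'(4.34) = 547.39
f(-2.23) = 32.25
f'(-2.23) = -74.88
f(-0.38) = 4.47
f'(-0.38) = 5.69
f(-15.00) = 103251.00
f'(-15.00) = -27493.00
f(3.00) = 93.00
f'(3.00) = 155.00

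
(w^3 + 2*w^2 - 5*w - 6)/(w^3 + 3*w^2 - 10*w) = (w^2 + 4*w + 3)/(w*(w + 5))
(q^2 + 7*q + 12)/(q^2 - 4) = (q^2 + 7*q + 12)/(q^2 - 4)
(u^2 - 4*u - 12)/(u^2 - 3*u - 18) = (u + 2)/(u + 3)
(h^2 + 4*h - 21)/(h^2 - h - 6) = (h + 7)/(h + 2)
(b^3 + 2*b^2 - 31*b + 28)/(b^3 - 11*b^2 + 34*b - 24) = (b + 7)/(b - 6)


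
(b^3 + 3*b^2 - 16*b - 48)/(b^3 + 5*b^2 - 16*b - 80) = (b + 3)/(b + 5)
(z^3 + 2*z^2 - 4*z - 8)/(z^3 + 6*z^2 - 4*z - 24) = (z + 2)/(z + 6)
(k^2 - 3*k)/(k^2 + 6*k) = (k - 3)/(k + 6)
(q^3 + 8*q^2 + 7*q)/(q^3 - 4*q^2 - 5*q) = (q + 7)/(q - 5)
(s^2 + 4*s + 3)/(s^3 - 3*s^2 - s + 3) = (s + 3)/(s^2 - 4*s + 3)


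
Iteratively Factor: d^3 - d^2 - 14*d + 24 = (d + 4)*(d^2 - 5*d + 6) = (d - 3)*(d + 4)*(d - 2)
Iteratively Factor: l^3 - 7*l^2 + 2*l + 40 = (l + 2)*(l^2 - 9*l + 20) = (l - 4)*(l + 2)*(l - 5)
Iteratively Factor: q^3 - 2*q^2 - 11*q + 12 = (q - 1)*(q^2 - q - 12) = (q - 1)*(q + 3)*(q - 4)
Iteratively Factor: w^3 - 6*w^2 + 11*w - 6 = (w - 2)*(w^2 - 4*w + 3) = (w - 3)*(w - 2)*(w - 1)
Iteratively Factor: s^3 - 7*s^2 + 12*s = (s)*(s^2 - 7*s + 12) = s*(s - 4)*(s - 3)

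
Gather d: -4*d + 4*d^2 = 4*d^2 - 4*d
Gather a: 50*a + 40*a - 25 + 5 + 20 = 90*a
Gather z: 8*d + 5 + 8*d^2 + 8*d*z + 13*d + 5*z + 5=8*d^2 + 21*d + z*(8*d + 5) + 10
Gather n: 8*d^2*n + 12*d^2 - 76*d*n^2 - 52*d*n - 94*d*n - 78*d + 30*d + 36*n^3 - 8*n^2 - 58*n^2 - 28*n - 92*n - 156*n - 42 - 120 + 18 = 12*d^2 - 48*d + 36*n^3 + n^2*(-76*d - 66) + n*(8*d^2 - 146*d - 276) - 144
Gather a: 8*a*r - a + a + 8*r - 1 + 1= 8*a*r + 8*r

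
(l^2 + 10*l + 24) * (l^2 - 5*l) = l^4 + 5*l^3 - 26*l^2 - 120*l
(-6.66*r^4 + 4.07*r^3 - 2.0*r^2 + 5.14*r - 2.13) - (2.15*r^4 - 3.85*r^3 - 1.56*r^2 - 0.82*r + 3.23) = -8.81*r^4 + 7.92*r^3 - 0.44*r^2 + 5.96*r - 5.36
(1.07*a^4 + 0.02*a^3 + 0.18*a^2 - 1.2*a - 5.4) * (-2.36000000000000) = -2.5252*a^4 - 0.0472*a^3 - 0.4248*a^2 + 2.832*a + 12.744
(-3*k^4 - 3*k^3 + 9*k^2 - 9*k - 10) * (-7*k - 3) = 21*k^5 + 30*k^4 - 54*k^3 + 36*k^2 + 97*k + 30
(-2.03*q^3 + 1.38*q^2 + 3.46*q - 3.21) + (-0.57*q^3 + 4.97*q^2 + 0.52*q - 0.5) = -2.6*q^3 + 6.35*q^2 + 3.98*q - 3.71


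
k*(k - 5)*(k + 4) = k^3 - k^2 - 20*k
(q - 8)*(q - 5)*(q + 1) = q^3 - 12*q^2 + 27*q + 40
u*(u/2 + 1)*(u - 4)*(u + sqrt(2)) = u^4/2 - u^3 + sqrt(2)*u^3/2 - 4*u^2 - sqrt(2)*u^2 - 4*sqrt(2)*u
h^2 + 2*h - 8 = (h - 2)*(h + 4)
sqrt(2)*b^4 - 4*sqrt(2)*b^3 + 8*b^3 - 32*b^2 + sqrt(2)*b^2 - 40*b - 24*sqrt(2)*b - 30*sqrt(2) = (b - 5)*(b + sqrt(2))*(b + 3*sqrt(2))*(sqrt(2)*b + sqrt(2))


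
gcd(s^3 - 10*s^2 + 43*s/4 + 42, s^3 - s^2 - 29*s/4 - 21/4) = s^2 - 2*s - 21/4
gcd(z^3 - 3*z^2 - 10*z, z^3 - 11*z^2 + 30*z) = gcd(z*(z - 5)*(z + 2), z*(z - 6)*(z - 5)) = z^2 - 5*z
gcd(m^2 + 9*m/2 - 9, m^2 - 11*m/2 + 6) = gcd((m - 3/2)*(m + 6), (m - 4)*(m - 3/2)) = m - 3/2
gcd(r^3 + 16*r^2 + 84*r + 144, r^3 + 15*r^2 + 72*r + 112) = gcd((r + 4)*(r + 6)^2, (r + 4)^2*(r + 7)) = r + 4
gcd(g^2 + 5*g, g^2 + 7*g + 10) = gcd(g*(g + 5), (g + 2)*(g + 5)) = g + 5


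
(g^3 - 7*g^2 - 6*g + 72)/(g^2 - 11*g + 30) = (g^2 - g - 12)/(g - 5)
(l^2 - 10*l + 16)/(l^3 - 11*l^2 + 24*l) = (l - 2)/(l*(l - 3))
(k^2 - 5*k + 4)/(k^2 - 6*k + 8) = (k - 1)/(k - 2)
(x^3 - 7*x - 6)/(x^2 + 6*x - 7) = (x^3 - 7*x - 6)/(x^2 + 6*x - 7)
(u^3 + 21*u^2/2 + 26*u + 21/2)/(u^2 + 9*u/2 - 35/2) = (2*u^2 + 7*u + 3)/(2*u - 5)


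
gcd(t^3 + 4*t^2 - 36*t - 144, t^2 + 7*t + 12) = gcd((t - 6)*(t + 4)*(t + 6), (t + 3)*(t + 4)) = t + 4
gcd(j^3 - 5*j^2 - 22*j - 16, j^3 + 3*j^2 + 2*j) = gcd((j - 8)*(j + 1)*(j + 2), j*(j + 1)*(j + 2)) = j^2 + 3*j + 2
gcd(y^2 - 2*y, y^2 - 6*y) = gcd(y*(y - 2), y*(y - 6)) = y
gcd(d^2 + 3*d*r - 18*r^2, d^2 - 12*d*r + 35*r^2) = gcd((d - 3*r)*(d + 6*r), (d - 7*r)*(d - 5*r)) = 1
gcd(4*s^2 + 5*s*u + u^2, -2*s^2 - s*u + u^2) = s + u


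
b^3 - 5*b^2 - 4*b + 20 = (b - 5)*(b - 2)*(b + 2)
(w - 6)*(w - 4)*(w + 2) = w^3 - 8*w^2 + 4*w + 48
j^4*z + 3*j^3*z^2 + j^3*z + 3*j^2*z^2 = j^2*(j + 3*z)*(j*z + z)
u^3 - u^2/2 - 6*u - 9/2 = (u - 3)*(u + 1)*(u + 3/2)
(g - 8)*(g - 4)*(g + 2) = g^3 - 10*g^2 + 8*g + 64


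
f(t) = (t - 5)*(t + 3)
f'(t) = 2*t - 2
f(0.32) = -15.54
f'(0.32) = -1.36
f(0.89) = -15.99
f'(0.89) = -0.22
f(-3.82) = 7.23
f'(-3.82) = -9.64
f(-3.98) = 8.80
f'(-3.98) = -9.96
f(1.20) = -15.96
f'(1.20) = 0.40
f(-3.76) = 6.66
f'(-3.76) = -9.52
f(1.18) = -15.97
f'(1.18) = 0.36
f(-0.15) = -14.68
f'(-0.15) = -2.30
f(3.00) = -12.00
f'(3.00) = 4.00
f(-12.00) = 153.00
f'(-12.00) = -26.00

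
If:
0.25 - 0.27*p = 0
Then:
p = 0.93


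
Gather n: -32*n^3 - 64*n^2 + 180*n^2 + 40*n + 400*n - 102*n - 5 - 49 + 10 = -32*n^3 + 116*n^2 + 338*n - 44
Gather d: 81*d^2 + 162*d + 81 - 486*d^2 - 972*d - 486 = -405*d^2 - 810*d - 405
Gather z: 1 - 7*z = 1 - 7*z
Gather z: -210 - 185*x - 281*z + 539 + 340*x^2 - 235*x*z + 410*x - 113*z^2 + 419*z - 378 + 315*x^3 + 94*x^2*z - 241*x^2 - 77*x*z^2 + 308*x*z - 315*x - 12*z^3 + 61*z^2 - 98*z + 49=315*x^3 + 99*x^2 - 90*x - 12*z^3 + z^2*(-77*x - 52) + z*(94*x^2 + 73*x + 40)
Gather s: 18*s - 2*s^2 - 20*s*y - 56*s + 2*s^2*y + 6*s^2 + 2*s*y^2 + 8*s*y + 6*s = s^2*(2*y + 4) + s*(2*y^2 - 12*y - 32)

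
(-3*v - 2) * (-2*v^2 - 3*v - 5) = 6*v^3 + 13*v^2 + 21*v + 10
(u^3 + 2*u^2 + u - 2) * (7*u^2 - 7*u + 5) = 7*u^5 + 7*u^4 - 2*u^3 - 11*u^2 + 19*u - 10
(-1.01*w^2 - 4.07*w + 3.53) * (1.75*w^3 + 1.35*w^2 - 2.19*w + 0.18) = -1.7675*w^5 - 8.486*w^4 + 2.8949*w^3 + 13.497*w^2 - 8.4633*w + 0.6354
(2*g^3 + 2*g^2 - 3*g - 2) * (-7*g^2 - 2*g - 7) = -14*g^5 - 18*g^4 + 3*g^3 + 6*g^2 + 25*g + 14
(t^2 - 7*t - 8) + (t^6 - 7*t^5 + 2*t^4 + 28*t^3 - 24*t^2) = t^6 - 7*t^5 + 2*t^4 + 28*t^3 - 23*t^2 - 7*t - 8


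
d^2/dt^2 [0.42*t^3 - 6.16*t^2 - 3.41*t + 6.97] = 2.52*t - 12.32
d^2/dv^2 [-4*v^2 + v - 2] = -8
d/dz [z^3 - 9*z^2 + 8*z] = 3*z^2 - 18*z + 8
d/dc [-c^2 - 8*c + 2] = -2*c - 8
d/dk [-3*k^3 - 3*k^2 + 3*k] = -9*k^2 - 6*k + 3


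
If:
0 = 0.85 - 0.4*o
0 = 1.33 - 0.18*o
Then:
No Solution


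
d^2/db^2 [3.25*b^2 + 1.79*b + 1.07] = 6.50000000000000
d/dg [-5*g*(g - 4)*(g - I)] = -15*g^2 + 10*g*(4 + I) - 20*I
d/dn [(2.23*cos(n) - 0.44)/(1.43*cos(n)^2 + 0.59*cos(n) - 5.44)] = (3.1889*cos(n)^2 - 1.2584*cos(n) + 11.8716)*sin(n)/(2.0449*cos(n)^4 + 1.6874*cos(n)^3 - 15.2103*cos(n)^2 - 6.4192*cos(n) + 29.5936)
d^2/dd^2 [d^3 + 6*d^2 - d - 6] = 6*d + 12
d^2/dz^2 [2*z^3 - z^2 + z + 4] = 12*z - 2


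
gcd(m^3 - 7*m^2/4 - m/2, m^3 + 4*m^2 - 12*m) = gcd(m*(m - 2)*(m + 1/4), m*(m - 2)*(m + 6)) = m^2 - 2*m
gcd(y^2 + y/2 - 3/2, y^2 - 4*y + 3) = y - 1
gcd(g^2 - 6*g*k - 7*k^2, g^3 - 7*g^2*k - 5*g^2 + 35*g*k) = g - 7*k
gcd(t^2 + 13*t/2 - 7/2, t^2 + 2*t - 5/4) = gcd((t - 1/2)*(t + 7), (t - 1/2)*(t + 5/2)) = t - 1/2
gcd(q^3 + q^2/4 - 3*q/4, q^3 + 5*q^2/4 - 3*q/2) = q^2 - 3*q/4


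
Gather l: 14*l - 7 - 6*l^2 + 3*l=-6*l^2 + 17*l - 7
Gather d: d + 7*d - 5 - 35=8*d - 40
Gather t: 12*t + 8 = 12*t + 8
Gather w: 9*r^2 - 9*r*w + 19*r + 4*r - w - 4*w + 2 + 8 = 9*r^2 + 23*r + w*(-9*r - 5) + 10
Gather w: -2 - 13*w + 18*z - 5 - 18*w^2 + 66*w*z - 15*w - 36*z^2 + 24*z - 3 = -18*w^2 + w*(66*z - 28) - 36*z^2 + 42*z - 10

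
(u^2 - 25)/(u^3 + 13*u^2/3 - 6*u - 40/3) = 3*(u - 5)/(3*u^2 - 2*u - 8)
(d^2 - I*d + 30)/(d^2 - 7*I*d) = (d^2 - I*d + 30)/(d*(d - 7*I))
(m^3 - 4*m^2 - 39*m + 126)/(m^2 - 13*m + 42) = (m^2 + 3*m - 18)/(m - 6)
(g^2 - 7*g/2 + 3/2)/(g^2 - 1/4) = 2*(g - 3)/(2*g + 1)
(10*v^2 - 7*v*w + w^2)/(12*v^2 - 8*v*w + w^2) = (5*v - w)/(6*v - w)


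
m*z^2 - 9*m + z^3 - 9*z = (m + z)*(z - 3)*(z + 3)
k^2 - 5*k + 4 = (k - 4)*(k - 1)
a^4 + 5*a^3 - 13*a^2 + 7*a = a*(a - 1)^2*(a + 7)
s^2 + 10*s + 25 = (s + 5)^2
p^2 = p^2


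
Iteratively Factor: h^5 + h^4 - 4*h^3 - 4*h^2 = (h - 2)*(h^4 + 3*h^3 + 2*h^2) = (h - 2)*(h + 2)*(h^3 + h^2) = h*(h - 2)*(h + 2)*(h^2 + h) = h*(h - 2)*(h + 1)*(h + 2)*(h)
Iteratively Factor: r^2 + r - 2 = (r + 2)*(r - 1)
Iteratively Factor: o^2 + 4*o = (o)*(o + 4)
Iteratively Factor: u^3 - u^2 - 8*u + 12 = (u - 2)*(u^2 + u - 6) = (u - 2)^2*(u + 3)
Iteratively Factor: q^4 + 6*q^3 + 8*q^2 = (q)*(q^3 + 6*q^2 + 8*q) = q*(q + 4)*(q^2 + 2*q) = q^2*(q + 4)*(q + 2)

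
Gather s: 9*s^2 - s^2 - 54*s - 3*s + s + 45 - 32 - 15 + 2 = 8*s^2 - 56*s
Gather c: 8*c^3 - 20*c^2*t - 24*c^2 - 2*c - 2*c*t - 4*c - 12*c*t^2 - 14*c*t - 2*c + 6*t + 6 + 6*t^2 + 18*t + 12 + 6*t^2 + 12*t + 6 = 8*c^3 + c^2*(-20*t - 24) + c*(-12*t^2 - 16*t - 8) + 12*t^2 + 36*t + 24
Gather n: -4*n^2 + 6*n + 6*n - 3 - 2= -4*n^2 + 12*n - 5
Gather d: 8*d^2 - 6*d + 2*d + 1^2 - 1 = 8*d^2 - 4*d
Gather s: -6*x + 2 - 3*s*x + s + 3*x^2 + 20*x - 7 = s*(1 - 3*x) + 3*x^2 + 14*x - 5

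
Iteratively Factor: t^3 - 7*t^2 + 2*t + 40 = (t + 2)*(t^2 - 9*t + 20) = (t - 5)*(t + 2)*(t - 4)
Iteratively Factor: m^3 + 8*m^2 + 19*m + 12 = (m + 3)*(m^2 + 5*m + 4) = (m + 1)*(m + 3)*(m + 4)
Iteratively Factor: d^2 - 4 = (d + 2)*(d - 2)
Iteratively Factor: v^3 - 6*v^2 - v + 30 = (v - 5)*(v^2 - v - 6) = (v - 5)*(v - 3)*(v + 2)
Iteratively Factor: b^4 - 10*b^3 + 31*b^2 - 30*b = (b - 2)*(b^3 - 8*b^2 + 15*b) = (b - 3)*(b - 2)*(b^2 - 5*b) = b*(b - 3)*(b - 2)*(b - 5)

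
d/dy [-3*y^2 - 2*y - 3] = -6*y - 2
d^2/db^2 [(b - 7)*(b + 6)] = 2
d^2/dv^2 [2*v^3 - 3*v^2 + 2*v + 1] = 12*v - 6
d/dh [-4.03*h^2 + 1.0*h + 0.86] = 1.0 - 8.06*h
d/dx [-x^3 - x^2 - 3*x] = -3*x^2 - 2*x - 3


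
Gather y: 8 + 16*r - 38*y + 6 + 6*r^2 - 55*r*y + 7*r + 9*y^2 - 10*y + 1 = 6*r^2 + 23*r + 9*y^2 + y*(-55*r - 48) + 15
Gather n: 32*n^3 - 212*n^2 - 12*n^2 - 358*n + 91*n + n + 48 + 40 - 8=32*n^3 - 224*n^2 - 266*n + 80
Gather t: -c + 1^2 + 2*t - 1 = -c + 2*t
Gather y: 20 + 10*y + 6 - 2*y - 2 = 8*y + 24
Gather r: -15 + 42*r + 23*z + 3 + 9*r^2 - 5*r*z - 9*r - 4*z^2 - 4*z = 9*r^2 + r*(33 - 5*z) - 4*z^2 + 19*z - 12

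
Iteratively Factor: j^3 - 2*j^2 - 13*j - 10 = (j + 1)*(j^2 - 3*j - 10) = (j - 5)*(j + 1)*(j + 2)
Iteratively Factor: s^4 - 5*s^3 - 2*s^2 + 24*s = (s - 3)*(s^3 - 2*s^2 - 8*s) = s*(s - 3)*(s^2 - 2*s - 8) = s*(s - 3)*(s + 2)*(s - 4)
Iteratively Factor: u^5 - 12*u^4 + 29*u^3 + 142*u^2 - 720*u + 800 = (u - 5)*(u^4 - 7*u^3 - 6*u^2 + 112*u - 160) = (u - 5)^2*(u^3 - 2*u^2 - 16*u + 32) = (u - 5)^2*(u - 2)*(u^2 - 16) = (u - 5)^2*(u - 4)*(u - 2)*(u + 4)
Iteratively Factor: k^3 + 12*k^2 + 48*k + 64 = (k + 4)*(k^2 + 8*k + 16) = (k + 4)^2*(k + 4)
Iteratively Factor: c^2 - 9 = (c - 3)*(c + 3)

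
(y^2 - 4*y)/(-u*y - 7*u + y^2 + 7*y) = y*(4 - y)/(u*y + 7*u - y^2 - 7*y)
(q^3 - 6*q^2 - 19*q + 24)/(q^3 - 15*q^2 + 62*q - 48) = (q + 3)/(q - 6)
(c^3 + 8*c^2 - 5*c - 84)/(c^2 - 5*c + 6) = (c^2 + 11*c + 28)/(c - 2)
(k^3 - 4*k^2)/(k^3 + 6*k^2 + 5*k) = k*(k - 4)/(k^2 + 6*k + 5)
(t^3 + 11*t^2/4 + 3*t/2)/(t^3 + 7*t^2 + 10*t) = (t + 3/4)/(t + 5)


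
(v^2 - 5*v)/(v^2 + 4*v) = (v - 5)/(v + 4)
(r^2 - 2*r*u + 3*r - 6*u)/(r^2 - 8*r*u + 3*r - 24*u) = (r - 2*u)/(r - 8*u)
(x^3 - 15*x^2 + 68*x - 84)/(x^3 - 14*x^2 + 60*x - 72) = (x - 7)/(x - 6)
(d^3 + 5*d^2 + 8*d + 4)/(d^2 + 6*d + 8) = (d^2 + 3*d + 2)/(d + 4)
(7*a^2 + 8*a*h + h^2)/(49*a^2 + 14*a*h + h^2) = (a + h)/(7*a + h)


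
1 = 1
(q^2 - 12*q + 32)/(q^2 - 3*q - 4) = (q - 8)/(q + 1)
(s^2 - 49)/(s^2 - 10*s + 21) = (s + 7)/(s - 3)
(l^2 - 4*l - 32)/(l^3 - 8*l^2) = (l + 4)/l^2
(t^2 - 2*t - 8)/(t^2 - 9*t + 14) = (t^2 - 2*t - 8)/(t^2 - 9*t + 14)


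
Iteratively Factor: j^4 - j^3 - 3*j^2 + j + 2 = (j - 2)*(j^3 + j^2 - j - 1) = (j - 2)*(j - 1)*(j^2 + 2*j + 1) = (j - 2)*(j - 1)*(j + 1)*(j + 1)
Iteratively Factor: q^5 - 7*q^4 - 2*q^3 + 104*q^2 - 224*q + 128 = (q - 2)*(q^4 - 5*q^3 - 12*q^2 + 80*q - 64) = (q - 4)*(q - 2)*(q^3 - q^2 - 16*q + 16) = (q - 4)*(q - 2)*(q - 1)*(q^2 - 16) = (q - 4)*(q - 2)*(q - 1)*(q + 4)*(q - 4)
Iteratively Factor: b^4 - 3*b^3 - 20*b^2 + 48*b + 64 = (b - 4)*(b^3 + b^2 - 16*b - 16) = (b - 4)*(b + 4)*(b^2 - 3*b - 4) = (b - 4)*(b + 1)*(b + 4)*(b - 4)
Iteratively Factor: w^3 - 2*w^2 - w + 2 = (w - 2)*(w^2 - 1) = (w - 2)*(w + 1)*(w - 1)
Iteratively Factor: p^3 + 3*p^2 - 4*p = (p + 4)*(p^2 - p) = (p - 1)*(p + 4)*(p)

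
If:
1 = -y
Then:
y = -1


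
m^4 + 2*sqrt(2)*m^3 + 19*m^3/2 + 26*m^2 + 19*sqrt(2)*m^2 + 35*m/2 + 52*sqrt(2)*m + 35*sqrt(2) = (m + 1)*(m + 7/2)*(m + 5)*(m + 2*sqrt(2))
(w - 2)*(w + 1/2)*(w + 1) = w^3 - w^2/2 - 5*w/2 - 1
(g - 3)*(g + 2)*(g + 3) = g^3 + 2*g^2 - 9*g - 18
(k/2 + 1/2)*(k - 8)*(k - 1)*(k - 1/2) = k^4/2 - 17*k^3/4 + 3*k^2/2 + 17*k/4 - 2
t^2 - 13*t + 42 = (t - 7)*(t - 6)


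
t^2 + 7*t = t*(t + 7)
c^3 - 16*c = c*(c - 4)*(c + 4)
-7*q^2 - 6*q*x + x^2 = (-7*q + x)*(q + x)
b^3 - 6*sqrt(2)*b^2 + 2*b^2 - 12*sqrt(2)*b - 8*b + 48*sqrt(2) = (b - 2)*(b + 4)*(b - 6*sqrt(2))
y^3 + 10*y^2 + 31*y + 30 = (y + 2)*(y + 3)*(y + 5)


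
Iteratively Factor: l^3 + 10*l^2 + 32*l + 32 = (l + 4)*(l^2 + 6*l + 8) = (l + 4)^2*(l + 2)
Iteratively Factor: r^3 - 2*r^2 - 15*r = (r + 3)*(r^2 - 5*r) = r*(r + 3)*(r - 5)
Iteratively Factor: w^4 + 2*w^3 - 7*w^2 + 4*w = (w - 1)*(w^3 + 3*w^2 - 4*w) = w*(w - 1)*(w^2 + 3*w - 4) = w*(w - 1)*(w + 4)*(w - 1)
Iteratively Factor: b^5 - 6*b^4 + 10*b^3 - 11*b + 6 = (b - 1)*(b^4 - 5*b^3 + 5*b^2 + 5*b - 6) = (b - 2)*(b - 1)*(b^3 - 3*b^2 - b + 3) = (b - 2)*(b - 1)*(b + 1)*(b^2 - 4*b + 3) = (b - 2)*(b - 1)^2*(b + 1)*(b - 3)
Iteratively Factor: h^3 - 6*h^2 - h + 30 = (h - 5)*(h^2 - h - 6) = (h - 5)*(h + 2)*(h - 3)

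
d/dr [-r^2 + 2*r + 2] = 2 - 2*r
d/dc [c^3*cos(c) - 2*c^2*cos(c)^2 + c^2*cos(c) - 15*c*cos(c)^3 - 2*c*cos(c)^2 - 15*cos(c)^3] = -c^3*sin(c) - c^2*sin(c) + 2*c^2*sin(2*c) + 3*c^2*cos(c) + 45*c*sin(c)*cos(c)^2 + 2*c*sin(2*c) - 4*c*cos(c)^2 + 2*c*cos(c) + 45*sin(c)*cos(c)^2 - 15*cos(c)^3 - 2*cos(c)^2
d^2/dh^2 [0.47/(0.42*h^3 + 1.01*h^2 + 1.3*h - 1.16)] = (-(1.1844*h + 0.9494)*(0.42*h^3 + 1.01*h^2 + 1.3*h - 1.16) + 0.47*(1.26*h^2 + 2.02*h + 1.3)*(2.52*h^2 + 4.04*h + 2.6))/(0.42*h^3 + 1.01*h^2 + 1.3*h - 1.16)^3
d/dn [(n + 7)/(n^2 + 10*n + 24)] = (n^2 + 10*n - 2*(n + 5)*(n + 7) + 24)/(n^2 + 10*n + 24)^2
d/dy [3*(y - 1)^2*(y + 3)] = 3*(y - 1)*(3*y + 5)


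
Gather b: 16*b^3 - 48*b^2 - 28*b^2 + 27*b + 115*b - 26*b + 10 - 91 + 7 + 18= 16*b^3 - 76*b^2 + 116*b - 56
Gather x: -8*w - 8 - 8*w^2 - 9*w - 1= -8*w^2 - 17*w - 9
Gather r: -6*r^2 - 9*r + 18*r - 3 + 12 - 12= -6*r^2 + 9*r - 3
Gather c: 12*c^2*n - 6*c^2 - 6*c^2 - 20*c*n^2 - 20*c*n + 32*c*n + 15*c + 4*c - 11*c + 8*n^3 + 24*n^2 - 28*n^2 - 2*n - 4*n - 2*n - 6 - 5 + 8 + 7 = c^2*(12*n - 12) + c*(-20*n^2 + 12*n + 8) + 8*n^3 - 4*n^2 - 8*n + 4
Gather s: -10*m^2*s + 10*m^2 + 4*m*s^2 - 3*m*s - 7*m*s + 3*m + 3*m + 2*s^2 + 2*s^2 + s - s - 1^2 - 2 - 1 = 10*m^2 + 6*m + s^2*(4*m + 4) + s*(-10*m^2 - 10*m) - 4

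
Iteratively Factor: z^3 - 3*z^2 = (z)*(z^2 - 3*z) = z*(z - 3)*(z)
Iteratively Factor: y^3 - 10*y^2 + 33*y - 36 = (y - 3)*(y^2 - 7*y + 12) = (y - 3)^2*(y - 4)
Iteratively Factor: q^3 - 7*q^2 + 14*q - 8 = (q - 1)*(q^2 - 6*q + 8) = (q - 2)*(q - 1)*(q - 4)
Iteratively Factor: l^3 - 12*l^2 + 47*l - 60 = (l - 4)*(l^2 - 8*l + 15) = (l - 4)*(l - 3)*(l - 5)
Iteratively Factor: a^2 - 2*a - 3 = (a - 3)*(a + 1)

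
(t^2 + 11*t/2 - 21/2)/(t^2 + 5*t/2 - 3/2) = (2*t^2 + 11*t - 21)/(2*t^2 + 5*t - 3)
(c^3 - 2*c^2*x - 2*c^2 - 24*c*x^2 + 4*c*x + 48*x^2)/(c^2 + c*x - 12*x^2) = (-c^2 + 6*c*x + 2*c - 12*x)/(-c + 3*x)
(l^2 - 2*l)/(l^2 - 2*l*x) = (l - 2)/(l - 2*x)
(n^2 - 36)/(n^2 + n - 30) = (n - 6)/(n - 5)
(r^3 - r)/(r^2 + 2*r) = (r^2 - 1)/(r + 2)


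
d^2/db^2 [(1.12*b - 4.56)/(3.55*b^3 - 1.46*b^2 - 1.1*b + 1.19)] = (84.6888*b^5 - 724.43856*b^4 + 391.673664*b^3 - 8.25705599999998*b^2 + 83.317488*b - 23.948128)/(44.738875*b^9 - 55.19895*b^8 - 18.88671*b^7 + 76.086589*b^6 - 31.1544*b^5 - 25.571688*b^4 + 25.217305*b^3 - 1.882818*b^2 - 4.67313*b + 1.685159)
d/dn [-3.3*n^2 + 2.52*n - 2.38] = 2.52 - 6.6*n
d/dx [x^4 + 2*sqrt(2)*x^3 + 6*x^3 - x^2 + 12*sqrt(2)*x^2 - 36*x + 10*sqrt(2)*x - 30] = 4*x^3 + 6*sqrt(2)*x^2 + 18*x^2 - 2*x + 24*sqrt(2)*x - 36 + 10*sqrt(2)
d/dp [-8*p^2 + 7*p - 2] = 7 - 16*p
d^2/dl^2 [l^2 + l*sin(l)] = -l*sin(l) + 2*cos(l) + 2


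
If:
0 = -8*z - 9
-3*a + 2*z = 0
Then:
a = -3/4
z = -9/8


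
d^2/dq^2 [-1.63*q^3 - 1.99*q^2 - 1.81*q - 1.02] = -9.78*q - 3.98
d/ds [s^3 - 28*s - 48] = 3*s^2 - 28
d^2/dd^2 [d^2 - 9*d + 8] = 2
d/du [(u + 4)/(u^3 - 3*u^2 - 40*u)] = (-u*(-u^2 + 3*u + 40) + (u + 4)*(-3*u^2 + 6*u + 40))/(u^2*(-u^2 + 3*u + 40)^2)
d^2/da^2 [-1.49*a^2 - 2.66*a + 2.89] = -2.98000000000000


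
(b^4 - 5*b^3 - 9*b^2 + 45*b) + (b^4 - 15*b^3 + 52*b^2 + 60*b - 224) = 2*b^4 - 20*b^3 + 43*b^2 + 105*b - 224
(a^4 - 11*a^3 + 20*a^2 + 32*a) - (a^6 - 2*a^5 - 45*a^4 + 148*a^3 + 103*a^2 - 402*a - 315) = -a^6 + 2*a^5 + 46*a^4 - 159*a^3 - 83*a^2 + 434*a + 315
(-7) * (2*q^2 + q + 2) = -14*q^2 - 7*q - 14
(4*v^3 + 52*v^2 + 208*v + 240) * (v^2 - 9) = 4*v^5 + 52*v^4 + 172*v^3 - 228*v^2 - 1872*v - 2160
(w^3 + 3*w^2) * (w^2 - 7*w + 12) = w^5 - 4*w^4 - 9*w^3 + 36*w^2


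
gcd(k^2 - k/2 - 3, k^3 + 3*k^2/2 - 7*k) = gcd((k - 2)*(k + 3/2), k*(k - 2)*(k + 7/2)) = k - 2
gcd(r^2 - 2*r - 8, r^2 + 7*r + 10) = r + 2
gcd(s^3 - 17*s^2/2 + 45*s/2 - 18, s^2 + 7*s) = 1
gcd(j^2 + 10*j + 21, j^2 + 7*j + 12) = j + 3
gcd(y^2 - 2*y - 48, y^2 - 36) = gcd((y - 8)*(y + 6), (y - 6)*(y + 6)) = y + 6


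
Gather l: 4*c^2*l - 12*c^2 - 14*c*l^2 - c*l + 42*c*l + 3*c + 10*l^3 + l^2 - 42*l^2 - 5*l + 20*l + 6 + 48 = -12*c^2 + 3*c + 10*l^3 + l^2*(-14*c - 41) + l*(4*c^2 + 41*c + 15) + 54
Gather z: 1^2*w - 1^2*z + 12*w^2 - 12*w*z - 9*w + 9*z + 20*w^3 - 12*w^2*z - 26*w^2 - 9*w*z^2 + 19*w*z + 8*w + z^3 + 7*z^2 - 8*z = 20*w^3 - 14*w^2 + z^3 + z^2*(7 - 9*w) + z*(-12*w^2 + 7*w)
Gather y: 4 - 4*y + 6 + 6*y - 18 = 2*y - 8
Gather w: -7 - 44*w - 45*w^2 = -45*w^2 - 44*w - 7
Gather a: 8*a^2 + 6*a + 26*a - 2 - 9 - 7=8*a^2 + 32*a - 18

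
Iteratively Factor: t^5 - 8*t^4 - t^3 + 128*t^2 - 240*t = (t + 4)*(t^4 - 12*t^3 + 47*t^2 - 60*t) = (t - 4)*(t + 4)*(t^3 - 8*t^2 + 15*t) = t*(t - 4)*(t + 4)*(t^2 - 8*t + 15) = t*(t - 4)*(t - 3)*(t + 4)*(t - 5)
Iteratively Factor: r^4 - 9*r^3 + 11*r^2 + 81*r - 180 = (r - 4)*(r^3 - 5*r^2 - 9*r + 45) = (r - 5)*(r - 4)*(r^2 - 9) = (r - 5)*(r - 4)*(r + 3)*(r - 3)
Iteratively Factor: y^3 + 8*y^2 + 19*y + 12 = (y + 1)*(y^2 + 7*y + 12) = (y + 1)*(y + 4)*(y + 3)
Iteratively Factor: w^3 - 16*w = (w + 4)*(w^2 - 4*w) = w*(w + 4)*(w - 4)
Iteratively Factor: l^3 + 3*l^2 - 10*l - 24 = (l - 3)*(l^2 + 6*l + 8) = (l - 3)*(l + 4)*(l + 2)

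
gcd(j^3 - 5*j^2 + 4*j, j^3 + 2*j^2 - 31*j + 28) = j^2 - 5*j + 4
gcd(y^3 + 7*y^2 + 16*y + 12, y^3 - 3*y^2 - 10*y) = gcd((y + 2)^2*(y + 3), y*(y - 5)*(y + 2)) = y + 2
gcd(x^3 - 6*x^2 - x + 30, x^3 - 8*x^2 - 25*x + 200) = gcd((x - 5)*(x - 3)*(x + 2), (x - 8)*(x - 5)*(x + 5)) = x - 5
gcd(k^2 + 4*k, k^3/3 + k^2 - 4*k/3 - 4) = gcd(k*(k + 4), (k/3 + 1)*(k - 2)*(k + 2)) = 1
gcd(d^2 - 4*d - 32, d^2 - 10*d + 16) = d - 8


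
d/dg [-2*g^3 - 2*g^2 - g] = -6*g^2 - 4*g - 1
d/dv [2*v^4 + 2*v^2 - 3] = 8*v^3 + 4*v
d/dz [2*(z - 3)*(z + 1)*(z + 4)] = 6*z^2 + 8*z - 22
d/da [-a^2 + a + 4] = 1 - 2*a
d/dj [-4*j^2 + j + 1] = 1 - 8*j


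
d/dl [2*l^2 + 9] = 4*l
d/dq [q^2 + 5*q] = 2*q + 5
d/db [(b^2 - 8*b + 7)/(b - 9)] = (b^2 - 18*b + 65)/(b^2 - 18*b + 81)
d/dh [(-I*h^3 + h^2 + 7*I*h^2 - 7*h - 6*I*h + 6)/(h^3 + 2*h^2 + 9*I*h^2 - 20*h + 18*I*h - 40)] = (h^4*(8 - 9*I) + h^3*(50 + 52*I) + h^2*(-204 + 73*I) + h*(-104 - 668*I) + 400 + 132*I)/(h^6 + h^5*(4 + 18*I) + h^4*(-117 + 72*I) + h^3*(-484 - 288*I) + h^2*(-84 - 1440*I) + h*(1600 - 1440*I) + 1600)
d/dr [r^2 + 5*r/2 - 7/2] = 2*r + 5/2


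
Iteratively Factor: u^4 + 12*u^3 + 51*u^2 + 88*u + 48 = (u + 4)*(u^3 + 8*u^2 + 19*u + 12) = (u + 1)*(u + 4)*(u^2 + 7*u + 12) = (u + 1)*(u + 4)^2*(u + 3)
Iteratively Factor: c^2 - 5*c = (c)*(c - 5)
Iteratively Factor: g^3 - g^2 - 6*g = (g + 2)*(g^2 - 3*g) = (g - 3)*(g + 2)*(g)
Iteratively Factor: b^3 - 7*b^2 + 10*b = (b)*(b^2 - 7*b + 10) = b*(b - 2)*(b - 5)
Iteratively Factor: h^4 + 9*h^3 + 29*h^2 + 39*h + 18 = (h + 2)*(h^3 + 7*h^2 + 15*h + 9) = (h + 2)*(h + 3)*(h^2 + 4*h + 3) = (h + 2)*(h + 3)^2*(h + 1)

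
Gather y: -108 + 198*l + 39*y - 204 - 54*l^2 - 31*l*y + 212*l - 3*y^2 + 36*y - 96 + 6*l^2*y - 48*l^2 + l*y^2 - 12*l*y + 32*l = -102*l^2 + 442*l + y^2*(l - 3) + y*(6*l^2 - 43*l + 75) - 408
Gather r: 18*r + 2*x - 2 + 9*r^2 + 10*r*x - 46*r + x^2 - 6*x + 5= 9*r^2 + r*(10*x - 28) + x^2 - 4*x + 3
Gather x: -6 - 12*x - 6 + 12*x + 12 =0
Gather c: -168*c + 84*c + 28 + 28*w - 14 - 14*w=-84*c + 14*w + 14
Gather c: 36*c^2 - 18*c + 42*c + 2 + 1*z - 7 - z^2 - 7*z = 36*c^2 + 24*c - z^2 - 6*z - 5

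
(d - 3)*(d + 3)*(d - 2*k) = d^3 - 2*d^2*k - 9*d + 18*k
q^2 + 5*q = q*(q + 5)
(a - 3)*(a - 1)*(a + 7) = a^3 + 3*a^2 - 25*a + 21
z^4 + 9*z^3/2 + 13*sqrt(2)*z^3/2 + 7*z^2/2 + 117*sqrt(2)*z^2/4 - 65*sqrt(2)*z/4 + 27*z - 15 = (z - 1/2)*(z + 5)*(z + sqrt(2)/2)*(z + 6*sqrt(2))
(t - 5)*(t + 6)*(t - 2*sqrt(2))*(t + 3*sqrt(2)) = t^4 + t^3 + sqrt(2)*t^3 - 42*t^2 + sqrt(2)*t^2 - 30*sqrt(2)*t - 12*t + 360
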